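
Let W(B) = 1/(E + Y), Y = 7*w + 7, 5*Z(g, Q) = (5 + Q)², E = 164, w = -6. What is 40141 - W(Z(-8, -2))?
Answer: 5178188/129 ≈ 40141.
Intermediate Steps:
Z(g, Q) = (5 + Q)²/5
Y = -35 (Y = 7*(-6) + 7 = -42 + 7 = -35)
W(B) = 1/129 (W(B) = 1/(164 - 35) = 1/129)
40141 - W(Z(-8, -2)) = 40141 - 1*1/129 = 40141 - 1/129 = 5178188/129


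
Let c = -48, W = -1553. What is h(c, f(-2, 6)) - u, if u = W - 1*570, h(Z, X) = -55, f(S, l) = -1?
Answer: 2068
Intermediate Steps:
u = -2123 (u = -1553 - 1*570 = -1553 - 570 = -2123)
h(c, f(-2, 6)) - u = -55 - 1*(-2123) = -55 + 2123 = 2068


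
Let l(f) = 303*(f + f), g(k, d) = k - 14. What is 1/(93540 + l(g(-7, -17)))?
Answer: 1/80814 ≈ 1.2374e-5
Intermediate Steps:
g(k, d) = -14 + k
l(f) = 606*f (l(f) = 303*(2*f) = 606*f)
1/(93540 + l(g(-7, -17))) = 1/(93540 + 606*(-14 - 7)) = 1/(93540 + 606*(-21)) = 1/(93540 - 12726) = 1/80814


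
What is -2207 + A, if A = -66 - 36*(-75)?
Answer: 427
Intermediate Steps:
A = 2634 (A = -66 + 2700 = 2634)
-2207 + A = -2207 + 2634 = 427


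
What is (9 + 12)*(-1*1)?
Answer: -21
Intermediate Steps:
(9 + 12)*(-1*1) = 21*(-1) = -21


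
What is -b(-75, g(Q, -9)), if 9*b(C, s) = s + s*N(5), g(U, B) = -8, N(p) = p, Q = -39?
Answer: 16/3 ≈ 5.3333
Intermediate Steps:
b(C, s) = 2*s/3 (b(C, s) = (s + s*5)/9 = (s + 5*s)/9 = (6*s)/9 = 2*s/3)
-b(-75, g(Q, -9)) = -2*(-8)/3 = -1*(-16/3) = 16/3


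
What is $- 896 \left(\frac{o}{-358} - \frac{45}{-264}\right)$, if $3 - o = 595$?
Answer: $- \frac{3218096}{1969} \approx -1634.4$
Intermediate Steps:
$o = -592$ ($o = 3 - 595 = -592$)
$- 896 \left(\frac{o}{-358} - \frac{45}{-264}\right) = - 896 \left(- \frac{592}{-358} - \frac{45}{-264}\right) = - 896 \left(\left(-592\right) \left(- \frac{1}{358}\right) - - \frac{15}{88}\right) = - 896 \left(\frac{296}{179} + \frac{15}{88}\right) = \left(-896\right) \frac{28733}{15752} = - \frac{3218096}{1969}$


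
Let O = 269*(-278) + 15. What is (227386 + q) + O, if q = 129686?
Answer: 282305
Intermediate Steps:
O = -74767 (O = -74782 + 15 = -74767)
(227386 + q) + O = (227386 + 129686) - 74767 = 357072 - 74767 = 282305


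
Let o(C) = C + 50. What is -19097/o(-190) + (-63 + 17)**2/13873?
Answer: 265228921/1942220 ≈ 136.56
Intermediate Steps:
o(C) = 50 + C
-19097/o(-190) + (-63 + 17)**2/13873 = -19097/(50 - 190) + (-63 + 17)**2/13873 = -19097/(-140) + (-46)**2*(1/13873) = -19097*(-1/140) + 2116*(1/13873) = 19097/140 + 2116/13873 = 265228921/1942220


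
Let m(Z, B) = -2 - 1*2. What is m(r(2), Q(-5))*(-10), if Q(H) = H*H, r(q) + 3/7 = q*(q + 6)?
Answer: 40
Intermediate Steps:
r(q) = -3/7 + q*(6 + q) (r(q) = -3/7 + q*(q + 6) = -3/7 + q*(6 + q))
Q(H) = H**2
m(Z, B) = -4 (m(Z, B) = -2 - 2 = -4)
m(r(2), Q(-5))*(-10) = -4*(-10) = 40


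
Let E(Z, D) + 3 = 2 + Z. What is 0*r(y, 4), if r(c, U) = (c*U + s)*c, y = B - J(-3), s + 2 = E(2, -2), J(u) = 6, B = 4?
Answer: 0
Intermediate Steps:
E(Z, D) = -1 + Z (E(Z, D) = -3 + (2 + Z) = -1 + Z)
s = -1 (s = -2 + (-1 + 2) = -2 + 1 = -1)
y = -2 (y = 4 - 1*6 = 4 - 6 = -2)
r(c, U) = c*(-1 + U*c) (r(c, U) = (c*U - 1)*c = (U*c - 1)*c = (-1 + U*c)*c = c*(-1 + U*c))
0*r(y, 4) = 0*(-2*(-1 + 4*(-2))) = 0*(-2*(-1 - 8)) = 0*(-2*(-9)) = 0*18 = 0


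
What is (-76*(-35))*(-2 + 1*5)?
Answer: 7980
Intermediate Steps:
(-76*(-35))*(-2 + 1*5) = 2660*(-2 + 5) = 2660*3 = 7980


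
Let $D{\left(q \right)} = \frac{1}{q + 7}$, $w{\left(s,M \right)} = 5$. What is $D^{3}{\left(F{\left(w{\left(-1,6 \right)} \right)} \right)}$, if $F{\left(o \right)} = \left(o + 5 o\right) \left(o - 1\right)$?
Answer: $\frac{1}{2048383} \approx 4.8819 \cdot 10^{-7}$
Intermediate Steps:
$F{\left(o \right)} = 6 o \left(-1 + o\right)$
$D{\left(q \right)} = \frac{1}{7 + q}$
$D^{3}{\left(F{\left(w{\left(-1,6 \right)} \right)} \right)} = \left(\frac{1}{7 + 6 \cdot 5 \left(-1 + 5\right)}\right)^{3} = \left(\frac{1}{7 + 6 \cdot 5 \cdot 4}\right)^{3} = \left(\frac{1}{7 + 120}\right)^{3} = \left(\frac{1}{127}\right)^{3} = \frac{1}{2048383}$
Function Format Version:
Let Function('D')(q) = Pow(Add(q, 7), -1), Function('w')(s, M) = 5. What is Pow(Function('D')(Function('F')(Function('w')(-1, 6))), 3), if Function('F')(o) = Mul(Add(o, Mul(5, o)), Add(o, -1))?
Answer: Rational(1, 2048383) ≈ 4.8819e-7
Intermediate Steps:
Function('F')(o) = Mul(6, o, Add(-1, o)) (Function('F')(o) = Mul(Mul(6, o), Add(-1, o)) = Mul(6, o, Add(-1, o)))
Function('D')(q) = Pow(Add(7, q), -1)
Pow(Function('D')(Function('F')(Function('w')(-1, 6))), 3) = Pow(Pow(Add(7, Mul(6, 5, Add(-1, 5))), -1), 3) = Pow(Pow(Add(7, Mul(6, 5, 4)), -1), 3) = Pow(Pow(Add(7, 120), -1), 3) = Pow(Pow(127, -1), 3) = Pow(Rational(1, 127), 3) = Rational(1, 2048383)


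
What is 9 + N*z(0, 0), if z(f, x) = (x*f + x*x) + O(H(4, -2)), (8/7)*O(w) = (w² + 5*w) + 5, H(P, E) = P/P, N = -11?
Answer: -775/8 ≈ -96.875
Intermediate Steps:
H(P, E) = 1
O(w) = 35/8 + 7*w²/8 + 35*w/8 (O(w) = 7*((w² + 5*w) + 5)/8 = 7*(5 + w² + 5*w)/8 = 35/8 + 7*w²/8 + 35*w/8)
z(f, x) = 77/8 + x² + f*x (z(f, x) = (x*f + x*x) + (35/8 + (7/8)*1² + (35/8)*1) = (f*x + x²) + (35/8 + (7/8)*1 + 35/8) = (x² + f*x) + (35/8 + 7/8 + 35/8) = (x² + f*x) + 77/8 = 77/8 + x² + f*x)
9 + N*z(0, 0) = 9 - 11*(77/8 + 0² + 0*0) = 9 - 11*(77/8 + 0 + 0) = 9 - 11*77/8 = 9 - 847/8 = -775/8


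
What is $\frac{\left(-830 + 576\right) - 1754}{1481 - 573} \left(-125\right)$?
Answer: $\frac{62750}{227} \approx 276.43$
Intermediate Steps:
$\frac{\left(-830 + 576\right) - 1754}{1481 - 573} \left(-125\right) = \frac{-254 - 1754}{908} \left(-125\right) = \left(-2008\right) \frac{1}{908} \left(-125\right) = \left(- \frac{502}{227}\right) \left(-125\right) = \frac{62750}{227}$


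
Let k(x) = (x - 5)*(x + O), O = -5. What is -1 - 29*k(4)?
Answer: -30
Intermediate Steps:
k(x) = (-5 + x)² (k(x) = (x - 5)*(x - 5) = (-5 + x)*(-5 + x) = (-5 + x)²)
-1 - 29*k(4) = -1 - 29*(25 + 4² - 10*4) = -1 - 29*(25 + 16 - 40) = -1 - 29*1 = -1 - 29 = -30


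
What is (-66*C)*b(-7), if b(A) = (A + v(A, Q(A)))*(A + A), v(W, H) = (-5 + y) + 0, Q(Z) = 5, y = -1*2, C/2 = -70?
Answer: 1811040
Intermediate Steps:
C = -140 (C = 2*(-70) = -140)
y = -2
v(W, H) = -7 (v(W, H) = (-5 - 2) + 0 = -7 + 0 = -7)
b(A) = 2*A*(-7 + A) (b(A) = (A - 7)*(A + A) = (-7 + A)*(2*A) = 2*A*(-7 + A))
(-66*C)*b(-7) = (-66*(-140))*(2*(-7)*(-7 - 7)) = 9240*(2*(-7)*(-14)) = 9240*196 = 1811040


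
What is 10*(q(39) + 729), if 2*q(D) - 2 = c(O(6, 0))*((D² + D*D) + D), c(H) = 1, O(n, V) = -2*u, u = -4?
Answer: 22705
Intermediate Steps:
O(n, V) = 8 (O(n, V) = -2*(-4) = 8)
q(D) = 1 + D² + D/2 (q(D) = 1 + (1*((D² + D*D) + D))/2 = 1 + (1*((D² + D²) + D))/2 = 1 + (1*(2*D² + D))/2 = 1 + (1*(D + 2*D²))/2 = 1 + (D + 2*D²)/2 = 1 + (D² + D/2) = 1 + D² + D/2)
10*(q(39) + 729) = 10*((1 + 39² + (½)*39) + 729) = 10*((1 + 1521 + 39/2) + 729) = 10*(3083/2 + 729) = 10*(4541/2) = 22705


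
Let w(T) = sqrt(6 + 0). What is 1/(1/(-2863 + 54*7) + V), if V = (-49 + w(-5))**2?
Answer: 2477294015/5903538836306 + 302586025*sqrt(6)/17710616508918 ≈ 0.00046148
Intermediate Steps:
w(T) = sqrt(6)
V = (-49 + sqrt(6))**2 ≈ 2166.9
1/(1/(-2863 + 54*7) + V) = 1/(1/(-2863 + 54*7) + (49 - sqrt(6))**2) = 1/(1/(-2863 + 378) + (49 - sqrt(6))**2) = 1/(1/(-2485) + (49 - sqrt(6))**2) = 1/(-1/2485 + (49 - sqrt(6))**2)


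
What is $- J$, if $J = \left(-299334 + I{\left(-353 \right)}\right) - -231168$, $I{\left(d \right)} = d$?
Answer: $68519$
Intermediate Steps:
$J = -68519$ ($J = \left(-299334 - 353\right) - -231168 = -299687 + 231168 = -68519$)
$- J = \left(-1\right) \left(-68519\right) = 68519$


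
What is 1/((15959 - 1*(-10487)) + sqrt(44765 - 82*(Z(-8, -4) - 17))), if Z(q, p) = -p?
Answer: 26446/699345085 - sqrt(45831)/699345085 ≈ 3.7509e-5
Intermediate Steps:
1/((15959 - 1*(-10487)) + sqrt(44765 - 82*(Z(-8, -4) - 17))) = 1/((15959 - 1*(-10487)) + sqrt(44765 - 82*(-1*(-4) - 17))) = 1/((15959 + 10487) + sqrt(44765 - 82*(4 - 17))) = 1/(26446 + sqrt(44765 - 82*(-13))) = 1/(26446 + sqrt(44765 + 1066)) = 1/(26446 + sqrt(45831))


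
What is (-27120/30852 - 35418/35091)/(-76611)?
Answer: 18929482/767973869019 ≈ 2.4649e-5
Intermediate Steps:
(-27120/30852 - 35418/35091)/(-76611) = (-27120*1/30852 - 35418*1/35091)*(-1/76611) = (-2260/2571 - 11806/11697)*(-1/76611) = -18929482/10024329*(-1/76611) = 18929482/767973869019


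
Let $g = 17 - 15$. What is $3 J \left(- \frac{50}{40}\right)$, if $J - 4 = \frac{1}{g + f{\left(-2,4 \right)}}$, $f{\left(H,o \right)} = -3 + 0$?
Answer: $- \frac{45}{4} \approx -11.25$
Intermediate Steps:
$f{\left(H,o \right)} = -3$
$g = 2$ ($g = 17 - 15 = 2$)
$J = 3$ ($J = 4 + \frac{1}{2 - 3} = 4 + \frac{1}{-1} = 4 - 1 = 3$)
$3 J \left(- \frac{50}{40}\right) = 3 \cdot 3 \left(- \frac{50}{40}\right) = 3 \cdot 3 \left(\left(-50\right) \frac{1}{40}\right) = 3 \cdot 3 \left(- \frac{5}{4}\right) = 3 \left(- \frac{15}{4}\right) = - \frac{45}{4}$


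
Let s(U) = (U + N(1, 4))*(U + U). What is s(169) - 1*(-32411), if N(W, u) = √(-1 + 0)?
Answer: 89533 + 338*I ≈ 89533.0 + 338.0*I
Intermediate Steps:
N(W, u) = I (N(W, u) = √(-1) = I)
s(U) = 2*U*(I + U) (s(U) = (U + I)*(U + U) = (I + U)*(2*U) = 2*U*(I + U))
s(169) - 1*(-32411) = 2*169*(I + 169) - 1*(-32411) = 2*169*(169 + I) + 32411 = (57122 + 338*I) + 32411 = 89533 + 338*I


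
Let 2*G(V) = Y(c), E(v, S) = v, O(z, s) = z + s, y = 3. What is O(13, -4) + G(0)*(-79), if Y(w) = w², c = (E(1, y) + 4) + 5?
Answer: -3941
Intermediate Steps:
O(z, s) = s + z
c = 10 (c = (1 + 4) + 5 = 5 + 5 = 10)
G(V) = 50 (G(V) = (½)*10² = (½)*100 = 50)
O(13, -4) + G(0)*(-79) = (-4 + 13) + 50*(-79) = 9 - 3950 = -3941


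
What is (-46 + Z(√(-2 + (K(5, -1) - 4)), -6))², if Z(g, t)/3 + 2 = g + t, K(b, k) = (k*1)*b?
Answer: 4801 - 420*I*√11 ≈ 4801.0 - 1393.0*I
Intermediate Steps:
K(b, k) = b*k (K(b, k) = k*b = b*k)
Z(g, t) = -6 + 3*g + 3*t (Z(g, t) = -6 + 3*(g + t) = -6 + (3*g + 3*t) = -6 + 3*g + 3*t)
(-46 + Z(√(-2 + (K(5, -1) - 4)), -6))² = (-46 + (-6 + 3*√(-2 + (5*(-1) - 4)) + 3*(-6)))² = (-46 + (-6 + 3*√(-2 + (-5 - 4)) - 18))² = (-46 + (-6 + 3*√(-2 - 9) - 18))² = (-46 + (-6 + 3*√(-11) - 18))² = (-46 + (-6 + 3*(I*√11) - 18))² = (-46 + (-6 + 3*I*√11 - 18))² = (-46 + (-24 + 3*I*√11))² = (-70 + 3*I*√11)²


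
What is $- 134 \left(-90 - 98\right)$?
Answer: $25192$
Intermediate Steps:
$- 134 \left(-90 - 98\right) = \left(-134\right) \left(-188\right) = 25192$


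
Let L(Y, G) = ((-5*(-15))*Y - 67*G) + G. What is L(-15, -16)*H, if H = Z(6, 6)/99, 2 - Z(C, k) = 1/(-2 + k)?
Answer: -161/132 ≈ -1.2197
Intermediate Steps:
L(Y, G) = -66*G + 75*Y (L(Y, G) = (75*Y - 67*G) + G = (-67*G + 75*Y) + G = -66*G + 75*Y)
Z(C, k) = 2 - 1/(-2 + k)
H = 7/396 (H = ((-5 + 2*6)/(-2 + 6))/99 = ((-5 + 12)/4)*(1/99) = ((¼)*7)*(1/99) = (7/4)*(1/99) = 7/396 ≈ 0.017677)
L(-15, -16)*H = (-66*(-16) + 75*(-15))*(7/396) = (1056 - 1125)*(7/396) = -69*7/396 = -161/132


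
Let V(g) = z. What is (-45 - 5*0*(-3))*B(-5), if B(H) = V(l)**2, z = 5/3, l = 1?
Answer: -125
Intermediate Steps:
z = 5/3 (z = 5*(1/3) = 5/3 ≈ 1.6667)
V(g) = 5/3
B(H) = 25/9 (B(H) = (5/3)**2 = 25/9)
(-45 - 5*0*(-3))*B(-5) = (-45 - 5*0*(-3))*(25/9) = (-45 + 0*(-3))*(25/9) = (-45 + 0)*(25/9) = -45*25/9 = -125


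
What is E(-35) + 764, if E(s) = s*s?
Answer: 1989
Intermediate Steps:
E(s) = s²
E(-35) + 764 = (-35)² + 764 = 1225 + 764 = 1989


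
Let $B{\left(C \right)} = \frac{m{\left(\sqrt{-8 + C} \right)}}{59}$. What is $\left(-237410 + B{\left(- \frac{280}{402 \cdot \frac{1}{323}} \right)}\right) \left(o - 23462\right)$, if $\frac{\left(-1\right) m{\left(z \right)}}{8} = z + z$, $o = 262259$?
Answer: $-56692795770 - \frac{2547168 i \sqrt{2353107}}{3953} \approx -5.6693 \cdot 10^{10} - 9.8844 \cdot 10^{5} i$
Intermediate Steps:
$m{\left(z \right)} = - 16 z$ ($m{\left(z \right)} = - 8 \left(z + z\right) = - 8 \cdot 2 z = - 16 z$)
$B{\left(C \right)} = - \frac{16 \sqrt{-8 + C}}{59}$ ($B{\left(C \right)} = \frac{\left(-16\right) \sqrt{-8 + C}}{59} = - 16 \sqrt{-8 + C} \frac{1}{59} = - \frac{16 \sqrt{-8 + C}}{59}$)
$\left(-237410 + B{\left(- \frac{280}{402 \cdot \frac{1}{323}} \right)}\right) \left(o - 23462\right) = \left(-237410 - \frac{16 \sqrt{-8 - \frac{280}{402 \cdot \frac{1}{323}}}}{59}\right) \left(262259 - 23462\right) = \left(-237410 - \frac{16 \sqrt{-8 - \frac{280}{402 \cdot \frac{1}{323}}}}{59}\right) 238797 = \left(-237410 - \frac{16 \sqrt{-8 - \frac{280}{\frac{402}{323}}}}{59}\right) 238797 = \left(-237410 - \frac{16 \sqrt{-8 - \frac{45220}{201}}}{59}\right) 238797 = \left(-237410 - \frac{16 \sqrt{- \frac{46828}{201}}}{59}\right) 238797 = \left(-237410 - \frac{16 \frac{2 i \sqrt{2353107}}{201}}{59}\right) 238797 = \left(-237410 - \frac{32 i \sqrt{2353107}}{11859}\right) 238797 = -56692795770 - \frac{2547168 i \sqrt{2353107}}{3953}$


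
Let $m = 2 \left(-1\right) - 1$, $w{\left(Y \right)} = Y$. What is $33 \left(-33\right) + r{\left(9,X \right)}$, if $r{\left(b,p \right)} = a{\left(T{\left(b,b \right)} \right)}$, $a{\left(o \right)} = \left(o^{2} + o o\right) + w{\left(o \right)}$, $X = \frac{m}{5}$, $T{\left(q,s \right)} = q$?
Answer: $-918$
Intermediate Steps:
$m = -3$ ($m = -2 - 1 = -3$)
$X = - \frac{3}{5} \approx -0.6$
$a{\left(o \right)} = o + 2 o^{2}$ ($a{\left(o \right)} = \left(o^{2} + o o\right) + o = \left(o^{2} + o^{2}\right) + o = 2 o^{2} + o = o + 2 o^{2}$)
$r{\left(b,p \right)} = b \left(1 + 2 b\right)$
$33 \left(-33\right) + r{\left(9,X \right)} = 33 \left(-33\right) + 9 \left(1 + 2 \cdot 9\right) = -1089 + 9 \left(1 + 18\right) = -1089 + 9 \cdot 19 = -1089 + 171 = -918$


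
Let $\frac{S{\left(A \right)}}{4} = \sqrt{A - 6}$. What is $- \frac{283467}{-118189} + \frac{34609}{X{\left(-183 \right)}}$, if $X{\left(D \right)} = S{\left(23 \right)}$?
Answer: $\frac{283467}{118189} + \frac{34609 \sqrt{17}}{68} \approx 2100.9$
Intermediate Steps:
$S{\left(A \right)} = 4 \sqrt{-6 + A}$ ($S{\left(A \right)} = 4 \sqrt{A - 6} = 4 \sqrt{-6 + A}$)
$X{\left(D \right)} = 4 \sqrt{17}$ ($X{\left(D \right)} = 4 \sqrt{-6 + 23} = 4 \sqrt{17}$)
$- \frac{283467}{-118189} + \frac{34609}{X{\left(-183 \right)}} = - \frac{283467}{-118189} + \frac{34609}{4 \sqrt{17}} = \left(-283467\right) \left(- \frac{1}{118189}\right) + 34609 \frac{\sqrt{17}}{68} = \frac{283467}{118189} + \frac{34609 \sqrt{17}}{68}$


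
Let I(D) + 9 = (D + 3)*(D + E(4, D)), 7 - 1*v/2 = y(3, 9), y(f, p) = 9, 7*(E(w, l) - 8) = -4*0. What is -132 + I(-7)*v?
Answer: -80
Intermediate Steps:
E(w, l) = 8 (E(w, l) = 8 + (-4*0)/7 = 8 + (⅐)*0 = 8 + 0 = 8)
v = -4 (v = 14 - 2*9 = 14 - 18 = -4)
I(D) = -9 + (3 + D)*(8 + D) (I(D) = -9 + (D + 3)*(D + 8) = -9 + (3 + D)*(8 + D))
-132 + I(-7)*v = -132 + (15 + (-7)² + 11*(-7))*(-4) = -132 + (15 + 49 - 77)*(-4) = -132 - 13*(-4) = -132 + 52 = -80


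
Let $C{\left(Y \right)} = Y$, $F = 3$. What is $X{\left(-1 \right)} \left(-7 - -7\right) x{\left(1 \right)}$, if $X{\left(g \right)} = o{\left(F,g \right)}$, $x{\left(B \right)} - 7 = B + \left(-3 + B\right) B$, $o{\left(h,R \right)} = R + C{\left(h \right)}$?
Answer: $0$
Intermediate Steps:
$o{\left(h,R \right)} = R + h$
$x{\left(B \right)} = 7 + B + B \left(-3 + B\right)$ ($x{\left(B \right)} = 7 + \left(B + \left(-3 + B\right) B\right) = 7 + \left(B + B \left(-3 + B\right)\right) = 7 + B + B \left(-3 + B\right)$)
$X{\left(g \right)} = 3 + g$ ($X{\left(g \right)} = g + 3 = 3 + g$)
$X{\left(-1 \right)} \left(-7 - -7\right) x{\left(1 \right)} = \left(3 - 1\right) \left(-7 - -7\right) \left(7 + 1^{2} - 2\right) = 2 \left(-7 + 7\right) \left(7 + 1 - 2\right) = 2 \cdot 0 \cdot 6 = 0 \cdot 6 = 0$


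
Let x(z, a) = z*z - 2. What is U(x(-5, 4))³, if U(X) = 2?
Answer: 8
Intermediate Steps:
x(z, a) = -2 + z² (x(z, a) = z² - 2 = -2 + z²)
U(x(-5, 4))³ = 2³ = 8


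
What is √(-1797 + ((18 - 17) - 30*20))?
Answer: 2*I*√599 ≈ 48.949*I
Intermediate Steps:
√(-1797 + ((18 - 17) - 30*20)) = √(-1797 + (1 - 600)) = √(-1797 - 599) = √(-2396) = 2*I*√599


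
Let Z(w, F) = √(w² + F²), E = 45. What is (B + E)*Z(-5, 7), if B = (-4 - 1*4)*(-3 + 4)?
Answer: 37*√74 ≈ 318.29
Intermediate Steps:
B = -8 (B = (-4 - 4)*1 = -8*1 = -8)
Z(w, F) = √(F² + w²)
(B + E)*Z(-5, 7) = (-8 + 45)*√(7² + (-5)²) = 37*√(49 + 25) = 37*√74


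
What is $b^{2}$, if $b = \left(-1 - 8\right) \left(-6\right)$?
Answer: $2916$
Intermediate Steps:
$b = 54$ ($b = \left(-9\right) \left(-6\right) = 54$)
$b^{2} = 54^{2} = 2916$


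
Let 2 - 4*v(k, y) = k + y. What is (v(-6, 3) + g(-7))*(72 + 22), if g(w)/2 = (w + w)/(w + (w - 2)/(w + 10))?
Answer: 3807/10 ≈ 380.70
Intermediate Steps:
v(k, y) = 1/2 - k/4 - y/4 (v(k, y) = 1/2 - (k + y)/4 = 1/2 + (-k/4 - y/4) = 1/2 - k/4 - y/4)
g(w) = 4*w/(w + (-2 + w)/(10 + w)) (g(w) = 2*((w + w)/(w + (w - 2)/(w + 10))) = 2*((2*w)/(w + (-2 + w)/(10 + w))) = 2*(2*w/(w + (-2 + w)/(10 + w))) = 4*w/(w + (-2 + w)/(10 + w)))
(v(-6, 3) + g(-7))*(72 + 22) = ((1/2 - 1/4*(-6) - 1/4*3) + 4*(-7)*(10 - 7)/(-2 + (-7)**2 + 11*(-7)))*(72 + 22) = ((1/2 + 3/2 - 3/4) + 4*(-7)*3/(-2 + 49 - 77))*94 = (5/4 + 4*(-7)*3/(-30))*94 = (5/4 + 4*(-7)*(-1/30)*3)*94 = (5/4 + 14/5)*94 = (81/20)*94 = 3807/10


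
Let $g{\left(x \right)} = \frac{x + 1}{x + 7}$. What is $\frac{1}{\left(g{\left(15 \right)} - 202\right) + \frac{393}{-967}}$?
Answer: $- \frac{10637}{2145261} \approx -0.0049584$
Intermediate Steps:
$g{\left(x \right)} = \frac{1 + x}{7 + x}$
$\frac{1}{\left(g{\left(15 \right)} - 202\right) + \frac{393}{-967}} = \frac{1}{\left(\frac{1 + 15}{7 + 15} - 202\right) + \frac{393}{-967}} = \frac{1}{\left(\frac{1}{22} \cdot 16 - 202\right) + 393 \left(- \frac{1}{967}\right)} = \frac{1}{\left(\frac{1}{22} \cdot 16 - 202\right) - \frac{393}{967}} = \frac{1}{\left(\frac{8}{11} - 202\right) - \frac{393}{967}} = \frac{1}{- \frac{2214}{11} - \frac{393}{967}} = \frac{1}{- \frac{2145261}{10637}} = - \frac{10637}{2145261}$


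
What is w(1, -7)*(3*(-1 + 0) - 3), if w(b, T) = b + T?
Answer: 36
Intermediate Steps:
w(b, T) = T + b
w(1, -7)*(3*(-1 + 0) - 3) = (-7 + 1)*(3*(-1 + 0) - 3) = -6*(3*(-1) - 3) = -6*(-3 - 3) = -6*(-6) = 36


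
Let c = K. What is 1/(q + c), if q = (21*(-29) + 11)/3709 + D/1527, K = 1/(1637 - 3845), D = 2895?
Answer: 4168441248/7228877143 ≈ 0.57664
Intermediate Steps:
K = -1/2208 (K = 1/(-2208) = -1/2208 ≈ -0.00045290)
c = -1/2208 ≈ -0.00045290
q = 3274803/1887881 (q = (21*(-29) + 11)/3709 + 2895/1527 = (-609 + 11)*(1/3709) + 2895*(1/1527) = -598*1/3709 + 965/509 = -598/3709 + 965/509 = 3274803/1887881 ≈ 1.7346)
1/(q + c) = 1/(3274803/1887881 - 1/2208) = 1/(7228877143/4168441248) = 4168441248/7228877143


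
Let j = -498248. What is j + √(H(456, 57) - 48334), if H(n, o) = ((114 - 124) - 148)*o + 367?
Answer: -498248 + I*√56973 ≈ -4.9825e+5 + 238.69*I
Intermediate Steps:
H(n, o) = 367 - 158*o (H(n, o) = (-10 - 148)*o + 367 = -158*o + 367 = 367 - 158*o)
j + √(H(456, 57) - 48334) = -498248 + √((367 - 158*57) - 48334) = -498248 + √((367 - 9006) - 48334) = -498248 + √(-8639 - 48334) = -498248 + √(-56973) = -498248 + I*√56973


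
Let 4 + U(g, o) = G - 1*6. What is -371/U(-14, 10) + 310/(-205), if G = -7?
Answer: 14157/697 ≈ 20.311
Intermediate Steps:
U(g, o) = -17 (U(g, o) = -4 + (-7 - 1*6) = -4 + (-7 - 6) = -4 - 13 = -17)
-371/U(-14, 10) + 310/(-205) = -371/(-17) + 310/(-205) = -371*(-1/17) + 310*(-1/205) = 371/17 - 62/41 = 14157/697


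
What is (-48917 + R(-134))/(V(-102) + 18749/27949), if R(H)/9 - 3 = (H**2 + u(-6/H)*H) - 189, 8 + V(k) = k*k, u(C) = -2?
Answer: 3170115325/290576553 ≈ 10.910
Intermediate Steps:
V(k) = -8 + k**2 (V(k) = -8 + k*k = -8 + k**2)
R(H) = -1674 - 18*H + 9*H**2 (R(H) = 27 + 9*((H**2 - 2*H) - 189) = 27 + 9*(-189 + H**2 - 2*H) = 27 + (-1701 - 18*H + 9*H**2) = -1674 - 18*H + 9*H**2)
(-48917 + R(-134))/(V(-102) + 18749/27949) = (-48917 + (-1674 - 18*(-134) + 9*(-134)**2))/((-8 + (-102)**2) + 18749/27949) = (-48917 + (-1674 + 2412 + 9*17956))/((-8 + 10404) + 18749*(1/27949)) = (-48917 + (-1674 + 2412 + 161604))/(10396 + 18749/27949) = (-48917 + 162342)/(290576553/27949) = 113425*(27949/290576553) = 3170115325/290576553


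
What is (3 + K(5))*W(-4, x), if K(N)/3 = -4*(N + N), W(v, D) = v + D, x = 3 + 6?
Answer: -585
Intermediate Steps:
x = 9
W(v, D) = D + v
K(N) = -24*N (K(N) = 3*(-4*(N + N)) = 3*(-8*N) = -24*N)
(3 + K(5))*W(-4, x) = (3 - 24*5)*(9 - 4) = (3 - 120)*5 = -117*5 = -585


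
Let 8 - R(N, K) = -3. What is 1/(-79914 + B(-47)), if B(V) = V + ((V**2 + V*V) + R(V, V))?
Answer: -1/75532 ≈ -1.3239e-5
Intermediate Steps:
R(N, K) = 11 (R(N, K) = 8 - 1*(-3) = 8 + 3 = 11)
B(V) = 11 + V + 2*V**2 (B(V) = V + ((V**2 + V*V) + 11) = V + ((V**2 + V**2) + 11) = V + (2*V**2 + 11) = V + (11 + 2*V**2) = 11 + V + 2*V**2)
1/(-79914 + B(-47)) = 1/(-79914 + (11 - 47 + 2*(-47)**2)) = 1/(-79914 + (11 - 47 + 2*2209)) = 1/(-79914 + (11 - 47 + 4418)) = 1/(-79914 + 4382) = 1/(-75532) = -1/75532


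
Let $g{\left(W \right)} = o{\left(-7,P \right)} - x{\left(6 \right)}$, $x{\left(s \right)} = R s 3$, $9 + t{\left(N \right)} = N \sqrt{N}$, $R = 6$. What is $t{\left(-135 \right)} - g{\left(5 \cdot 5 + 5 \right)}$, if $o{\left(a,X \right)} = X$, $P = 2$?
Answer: $97 - 405 i \sqrt{15} \approx 97.0 - 1568.6 i$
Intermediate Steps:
$t{\left(N \right)} = -9 + N^{\frac{3}{2}}$ ($t{\left(N \right)} = -9 + N \sqrt{N} = -9 + N^{\frac{3}{2}}$)
$x{\left(s \right)} = 18 s$ ($x{\left(s \right)} = 6 s 3 = 18 s$)
$g{\left(W \right)} = -106$ ($g{\left(W \right)} = 2 - 18 \cdot 6 = 2 - 108 = -106$)
$t{\left(-135 \right)} - g{\left(5 \cdot 5 + 5 \right)} = \left(-9 + \left(-135\right)^{\frac{3}{2}}\right) - -106 = \left(-9 - 405 i \sqrt{15}\right) + 106 = 97 - 405 i \sqrt{15}$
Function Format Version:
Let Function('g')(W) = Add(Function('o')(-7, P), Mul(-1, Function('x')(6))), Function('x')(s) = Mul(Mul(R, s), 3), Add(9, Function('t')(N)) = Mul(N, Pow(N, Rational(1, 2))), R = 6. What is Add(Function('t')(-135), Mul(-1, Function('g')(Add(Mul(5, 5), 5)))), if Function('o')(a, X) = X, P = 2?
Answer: Add(97, Mul(-405, I, Pow(15, Rational(1, 2)))) ≈ Add(97.000, Mul(-1568.6, I))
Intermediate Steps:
Function('t')(N) = Add(-9, Pow(N, Rational(3, 2))) (Function('t')(N) = Add(-9, Mul(N, Pow(N, Rational(1, 2)))) = Add(-9, Pow(N, Rational(3, 2))))
Function('x')(s) = Mul(18, s) (Function('x')(s) = Mul(Mul(6, s), 3) = Mul(18, s))
Function('g')(W) = -106 (Function('g')(W) = Add(2, Mul(-1, Mul(18, 6))) = Add(2, Mul(-1, 108)) = Add(2, -108) = -106)
Add(Function('t')(-135), Mul(-1, Function('g')(Add(Mul(5, 5), 5)))) = Add(Add(-9, Pow(-135, Rational(3, 2))), Mul(-1, -106)) = Add(Add(-9, Mul(-405, I, Pow(15, Rational(1, 2)))), 106) = Add(97, Mul(-405, I, Pow(15, Rational(1, 2))))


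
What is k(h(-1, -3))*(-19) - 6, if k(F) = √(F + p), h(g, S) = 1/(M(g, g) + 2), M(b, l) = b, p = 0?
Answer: -25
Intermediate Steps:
h(g, S) = 1/(2 + g) (h(g, S) = 1/(g + 2) = 1/(2 + g))
k(F) = √F (k(F) = √(F + 0) = √F)
k(h(-1, -3))*(-19) - 6 = √(1/(2 - 1))*(-19) - 6 = √(1/1)*(-19) - 6 = √1*(-19) - 6 = 1*(-19) - 6 = -19 - 6 = -25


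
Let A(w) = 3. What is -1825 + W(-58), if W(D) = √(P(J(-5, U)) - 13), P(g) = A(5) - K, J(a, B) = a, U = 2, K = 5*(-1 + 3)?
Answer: -1825 + 2*I*√5 ≈ -1825.0 + 4.4721*I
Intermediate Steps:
K = 10 (K = 5*2 = 10)
P(g) = -7 (P(g) = 3 - 1*10 = 3 - 10 = -7)
W(D) = 2*I*√5 (W(D) = √(-7 - 13) = √(-20) = 2*I*√5)
-1825 + W(-58) = -1825 + 2*I*√5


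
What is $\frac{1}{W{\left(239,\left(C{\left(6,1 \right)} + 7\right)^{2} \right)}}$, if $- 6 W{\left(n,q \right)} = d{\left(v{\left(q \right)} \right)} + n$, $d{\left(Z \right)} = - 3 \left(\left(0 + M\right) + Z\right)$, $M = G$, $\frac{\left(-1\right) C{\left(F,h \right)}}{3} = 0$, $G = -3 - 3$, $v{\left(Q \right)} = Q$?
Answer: $- \frac{3}{55} \approx -0.054545$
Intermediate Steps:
$G = -6$
$C{\left(F,h \right)} = 0$ ($C{\left(F,h \right)} = \left(-3\right) 0 = 0$)
$M = -6$
$d{\left(Z \right)} = 18 - 3 Z$ ($d{\left(Z \right)} = - 3 \left(\left(0 - 6\right) + Z\right) = - 3 \left(-6 + Z\right) = 18 - 3 Z$)
$W{\left(n,q \right)} = -3 + \frac{q}{2} - \frac{n}{6}$ ($W{\left(n,q \right)} = - \frac{\left(18 - 3 q\right) + n}{6} = - \frac{18 + n - 3 q}{6} = -3 + \frac{q}{2} - \frac{n}{6}$)
$\frac{1}{W{\left(239,\left(C{\left(6,1 \right)} + 7\right)^{2} \right)}} = \frac{1}{-3 + \frac{\left(0 + 7\right)^{2}}{2} - \frac{239}{6}} = \frac{1}{-3 + \frac{7^{2}}{2} - \frac{239}{6}} = \frac{1}{-3 + \frac{1}{2} \cdot 49 - \frac{239}{6}} = \frac{1}{-3 + \frac{49}{2} - \frac{239}{6}} = \frac{1}{- \frac{55}{3}} = - \frac{3}{55}$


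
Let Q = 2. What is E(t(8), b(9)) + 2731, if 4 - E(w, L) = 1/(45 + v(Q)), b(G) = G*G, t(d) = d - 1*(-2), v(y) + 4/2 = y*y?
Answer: 128544/47 ≈ 2735.0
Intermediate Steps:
v(y) = -2 + y² (v(y) = -2 + y*y = -2 + y²)
t(d) = 2 + d (t(d) = d + 2 = 2 + d)
b(G) = G²
E(w, L) = 187/47 (E(w, L) = 4 - 1/(45 + (-2 + 2²)) = 4 - 1/(45 + (-2 + 4)) = 4 - 1/(45 + 2) = 4 - 1/47 = 187/47)
E(t(8), b(9)) + 2731 = 187/47 + 2731 = 128544/47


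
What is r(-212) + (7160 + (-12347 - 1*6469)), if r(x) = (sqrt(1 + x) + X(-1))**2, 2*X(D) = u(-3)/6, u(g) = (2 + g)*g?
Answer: -189871/16 + I*sqrt(211)/2 ≈ -11867.0 + 7.2629*I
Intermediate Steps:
u(g) = g*(2 + g)
X(D) = 1/4 (X(D) = (-3*(2 - 3)/6)/2 = (-3*(-1)*(1/6))/2 = (3*(1/6))/2 = (1/2)*(1/2) = 1/4)
r(x) = (1/4 + sqrt(1 + x))**2 (r(x) = (sqrt(1 + x) + 1/4)**2 = (1/4 + sqrt(1 + x))**2)
r(-212) + (7160 + (-12347 - 1*6469)) = (1 + 4*sqrt(1 - 212))**2/16 + (7160 + (-12347 - 1*6469)) = (1 + 4*sqrt(-211))**2/16 + (7160 + (-12347 - 6469)) = (1 + 4*(I*sqrt(211)))**2/16 + (7160 - 18816) = (1 + 4*I*sqrt(211))**2/16 - 11656 = -11656 + (1 + 4*I*sqrt(211))**2/16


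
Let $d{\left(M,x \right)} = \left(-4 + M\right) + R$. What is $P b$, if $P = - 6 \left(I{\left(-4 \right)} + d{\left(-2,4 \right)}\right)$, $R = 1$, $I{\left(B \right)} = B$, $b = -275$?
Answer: $-14850$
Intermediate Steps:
$d{\left(M,x \right)} = -3 + M$ ($d{\left(M,x \right)} = \left(-4 + M\right) + 1 = -3 + M$)
$P = 54$ ($P = - 6 \left(-4 - 5\right) = \left(-6\right) \left(-9\right) = 54$)
$P b = 54 \left(-275\right) = -14850$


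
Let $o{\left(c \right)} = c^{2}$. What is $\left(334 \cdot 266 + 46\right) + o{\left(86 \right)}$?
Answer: $96286$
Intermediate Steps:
$\left(334 \cdot 266 + 46\right) + o{\left(86 \right)} = \left(334 \cdot 266 + 46\right) + 86^{2} = \left(88844 + 46\right) + 7396 = 88890 + 7396 = 96286$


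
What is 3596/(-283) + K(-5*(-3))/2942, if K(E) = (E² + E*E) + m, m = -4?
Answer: -5226607/416293 ≈ -12.555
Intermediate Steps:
K(E) = -4 + 2*E² (K(E) = (E² + E*E) - 4 = (E² + E²) - 4 = 2*E² - 4 = -4 + 2*E²)
3596/(-283) + K(-5*(-3))/2942 = 3596/(-283) + (-4 + 2*(-5*(-3))²)/2942 = 3596*(-1/283) + (-4 + 2*15²)*(1/2942) = -3596/283 + (-4 + 2*225)*(1/2942) = -3596/283 + (-4 + 450)*(1/2942) = -3596/283 + 446*(1/2942) = -3596/283 + 223/1471 = -5226607/416293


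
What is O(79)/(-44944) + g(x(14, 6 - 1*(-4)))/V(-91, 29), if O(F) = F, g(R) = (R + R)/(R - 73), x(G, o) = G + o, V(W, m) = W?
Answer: 1805051/200405296 ≈ 0.0090070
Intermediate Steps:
g(R) = 2*R/(-73 + R) (g(R) = (2*R)/(-73 + R) = 2*R/(-73 + R))
O(79)/(-44944) + g(x(14, 6 - 1*(-4)))/V(-91, 29) = 79/(-44944) + (2*(14 + (6 - 1*(-4)))/(-73 + (14 + (6 - 1*(-4)))))/(-91) = 79*(-1/44944) + (2*(14 + (6 + 4))/(-73 + (14 + (6 + 4))))*(-1/91) = -79/44944 + (2*(14 + 10)/(-73 + (14 + 10)))*(-1/91) = -79/44944 + (2*24/(-73 + 24))*(-1/91) = -79/44944 + (2*24/(-49))*(-1/91) = -79/44944 + (2*24*(-1/49))*(-1/91) = -79/44944 - 48/49*(-1/91) = -79/44944 + 48/4459 = 1805051/200405296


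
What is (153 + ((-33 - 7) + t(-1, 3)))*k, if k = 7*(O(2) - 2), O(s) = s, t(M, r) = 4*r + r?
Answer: 0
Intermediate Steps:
t(M, r) = 5*r
k = 0 (k = 7*(2 - 2) = 7*0 = 0)
(153 + ((-33 - 7) + t(-1, 3)))*k = (153 + ((-33 - 7) + 5*3))*0 = (153 + (-40 + 15))*0 = (153 - 25)*0 = 128*0 = 0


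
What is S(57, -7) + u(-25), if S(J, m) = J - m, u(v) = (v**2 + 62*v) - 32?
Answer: -893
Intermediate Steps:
u(v) = -32 + v**2 + 62*v
S(57, -7) + u(-25) = (57 - 1*(-7)) + (-32 + (-25)**2 + 62*(-25)) = (57 + 7) + (-32 + 625 - 1550) = 64 - 957 = -893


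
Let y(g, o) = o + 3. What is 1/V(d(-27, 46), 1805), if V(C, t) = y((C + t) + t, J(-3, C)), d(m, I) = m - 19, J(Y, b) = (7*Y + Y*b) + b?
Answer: 1/74 ≈ 0.013514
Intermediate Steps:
J(Y, b) = b + 7*Y + Y*b
d(m, I) = -19 + m
y(g, o) = 3 + o
V(C, t) = -18 - 2*C (V(C, t) = 3 + (C + 7*(-3) - 3*C) = 3 + (C - 21 - 3*C) = 3 + (-21 - 2*C) = -18 - 2*C)
1/V(d(-27, 46), 1805) = 1/(-18 - 2*(-19 - 27)) = 1/(-18 - 2*(-46)) = 1/(-18 + 92) = 1/74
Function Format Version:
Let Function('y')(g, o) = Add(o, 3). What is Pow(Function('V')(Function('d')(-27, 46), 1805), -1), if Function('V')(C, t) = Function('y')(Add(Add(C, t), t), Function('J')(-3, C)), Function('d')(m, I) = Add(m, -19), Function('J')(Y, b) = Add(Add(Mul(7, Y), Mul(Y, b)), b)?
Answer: Rational(1, 74) ≈ 0.013514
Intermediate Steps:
Function('J')(Y, b) = Add(b, Mul(7, Y), Mul(Y, b))
Function('d')(m, I) = Add(-19, m)
Function('y')(g, o) = Add(3, o)
Function('V')(C, t) = Add(-18, Mul(-2, C)) (Function('V')(C, t) = Add(3, Add(C, Mul(7, -3), Mul(-3, C))) = Add(3, Add(C, -21, Mul(-3, C))) = Add(3, Add(-21, Mul(-2, C))) = Add(-18, Mul(-2, C)))
Pow(Function('V')(Function('d')(-27, 46), 1805), -1) = Pow(Add(-18, Mul(-2, Add(-19, -27))), -1) = Pow(Add(-18, Mul(-2, -46)), -1) = Pow(Add(-18, 92), -1) = Pow(74, -1) = Rational(1, 74)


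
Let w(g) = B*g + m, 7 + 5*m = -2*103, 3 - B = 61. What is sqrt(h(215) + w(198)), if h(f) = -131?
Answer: 4*I*sqrt(18215)/5 ≈ 107.97*I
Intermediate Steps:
B = -58 (B = 3 - 1*61 = 3 - 61 = -58)
m = -213/5 (m = -7/5 + (-2*103)/5 = -7/5 + (1/5)*(-206) = -7/5 - 206/5 = -213/5 ≈ -42.600)
w(g) = -213/5 - 58*g (w(g) = -58*g - 213/5 = -213/5 - 58*g)
sqrt(h(215) + w(198)) = sqrt(-131 + (-213/5 - 58*198)) = sqrt(-131 + (-213/5 - 11484)) = sqrt(-131 - 57633/5) = sqrt(-58288/5) = 4*I*sqrt(18215)/5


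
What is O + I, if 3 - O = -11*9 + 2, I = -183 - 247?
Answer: -330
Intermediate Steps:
I = -430
O = 100 (O = 3 - (-11*9 + 2) = 3 - (-99 + 2) = 3 - 1*(-97) = 3 + 97 = 100)
O + I = 100 - 430 = -330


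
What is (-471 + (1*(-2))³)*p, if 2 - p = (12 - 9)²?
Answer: 3353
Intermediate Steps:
p = -7 (p = 2 - (12 - 9)² = 2 - 1*3² = 2 - 1*9 = 2 - 9 = -7)
(-471 + (1*(-2))³)*p = (-471 + (1*(-2))³)*(-7) = (-471 + (-2)³)*(-7) = (-471 - 8)*(-7) = -479*(-7) = 3353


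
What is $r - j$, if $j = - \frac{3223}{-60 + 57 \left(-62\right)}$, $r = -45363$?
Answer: $- \frac{163037845}{3594} \approx -45364.0$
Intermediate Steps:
$j = \frac{3223}{3594}$ ($j = - \frac{3223}{-60 - 3534} = - \frac{3223}{-3594} = \left(-3223\right) \left(- \frac{1}{3594}\right) = \frac{3223}{3594} \approx 0.89677$)
$r - j = -45363 - \frac{3223}{3594} = - \frac{163037845}{3594}$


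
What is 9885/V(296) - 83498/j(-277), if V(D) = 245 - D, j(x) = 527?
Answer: -185643/527 ≈ -352.26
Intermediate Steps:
9885/V(296) - 83498/j(-277) = 9885/(245 - 1*296) - 83498/527 = 9885/(245 - 296) - 83498*1/527 = 9885/(-51) - 83498/527 = 9885*(-1/51) - 83498/527 = -3295/17 - 83498/527 = -185643/527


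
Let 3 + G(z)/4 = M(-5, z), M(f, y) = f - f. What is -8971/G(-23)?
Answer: 8971/12 ≈ 747.58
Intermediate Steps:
M(f, y) = 0
G(z) = -12 (G(z) = -12 + 4*0 = -12 + 0 = -12)
-8971/G(-23) = -8971/(-12) = -8971*(-1/12) = 8971/12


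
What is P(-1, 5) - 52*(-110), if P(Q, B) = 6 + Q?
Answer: 5725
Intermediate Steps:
P(-1, 5) - 52*(-110) = (6 - 1) - 52*(-110) = 5 + 5720 = 5725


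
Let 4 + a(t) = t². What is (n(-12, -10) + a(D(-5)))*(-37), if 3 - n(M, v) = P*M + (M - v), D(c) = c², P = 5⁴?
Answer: -300662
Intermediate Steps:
P = 625
n(M, v) = 3 + v - 626*M (n(M, v) = 3 - (625*M + (M - v)) = 3 - (-v + 626*M) = 3 + (v - 626*M) = 3 + v - 626*M)
a(t) = -4 + t²
(n(-12, -10) + a(D(-5)))*(-37) = ((3 - 10 - 626*(-12)) + (-4 + ((-5)²)²))*(-37) = ((3 - 10 + 7512) + (-4 + 25²))*(-37) = (7505 + (-4 + 625))*(-37) = (7505 + 621)*(-37) = 8126*(-37) = -300662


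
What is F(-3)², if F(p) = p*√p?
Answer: -27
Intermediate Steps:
F(p) = p^(3/2)
F(-3)² = ((-3)^(3/2))² = (-3*I*√3)² = -27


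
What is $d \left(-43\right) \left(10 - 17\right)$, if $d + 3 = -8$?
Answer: $-3311$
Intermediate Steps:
$d = -11$ ($d = -3 - 8 = -11$)
$d \left(-43\right) \left(10 - 17\right) = \left(-11\right) \left(-43\right) \left(10 - 17\right) = 473 \left(10 - 17\right) = 473 \left(-7\right) = -3311$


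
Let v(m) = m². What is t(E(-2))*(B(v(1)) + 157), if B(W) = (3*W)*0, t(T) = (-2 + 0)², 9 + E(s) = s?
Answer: 628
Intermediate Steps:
E(s) = -9 + s
t(T) = 4 (t(T) = (-2)² = 4)
B(W) = 0
t(E(-2))*(B(v(1)) + 157) = 4*(0 + 157) = 4*157 = 628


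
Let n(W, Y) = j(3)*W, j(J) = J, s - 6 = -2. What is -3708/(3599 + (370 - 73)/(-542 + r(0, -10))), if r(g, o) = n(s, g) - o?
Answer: -1928160/1871183 ≈ -1.0304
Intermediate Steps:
s = 4 (s = 6 - 2 = 4)
n(W, Y) = 3*W
r(g, o) = 12 - o (r(g, o) = 3*4 - o = 12 - o)
-3708/(3599 + (370 - 73)/(-542 + r(0, -10))) = -3708/(3599 + (370 - 73)/(-542 + (12 - 1*(-10)))) = -3708/(3599 + 297/(-542 + (12 + 10))) = -3708/(3599 + 297/(-542 + 22)) = -3708/(3599 + 297/(-520)) = -3708/(3599 + 297*(-1/520)) = -3708/(3599 - 297/520) = -3708/1871183/520 = -3708*520/1871183 = -1928160/1871183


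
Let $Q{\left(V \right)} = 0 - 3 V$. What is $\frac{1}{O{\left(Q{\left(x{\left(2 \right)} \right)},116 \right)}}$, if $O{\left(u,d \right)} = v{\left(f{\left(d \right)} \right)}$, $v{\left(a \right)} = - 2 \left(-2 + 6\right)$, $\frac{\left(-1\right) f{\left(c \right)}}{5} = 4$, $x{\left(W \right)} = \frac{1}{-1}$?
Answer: $- \frac{1}{8} \approx -0.125$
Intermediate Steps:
$x{\left(W \right)} = -1$
$f{\left(c \right)} = -20$ ($f{\left(c \right)} = \left(-5\right) 4 = -20$)
$v{\left(a \right)} = -8$ ($v{\left(a \right)} = \left(-2\right) 4 = -8$)
$Q{\left(V \right)} = - 3 V$
$O{\left(u,d \right)} = -8$
$\frac{1}{O{\left(Q{\left(x{\left(2 \right)} \right)},116 \right)}} = \frac{1}{-8} = - \frac{1}{8}$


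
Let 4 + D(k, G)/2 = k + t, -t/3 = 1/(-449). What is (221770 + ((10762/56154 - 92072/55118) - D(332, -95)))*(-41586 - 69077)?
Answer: -173492285237006394221/7090296843 ≈ -2.4469e+10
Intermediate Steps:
t = 3/449 (t = -3/(-449) = -3*(-1/449) = 3/449 ≈ 0.0066815)
D(k, G) = -3586/449 + 2*k (D(k, G) = -8 + 2*(k + 3/449) = -8 + 2*(3/449 + k) = -8 + (6/449 + 2*k) = -3586/449 + 2*k)
(221770 + ((10762/56154 - 92072/55118) - D(332, -95)))*(-41586 - 69077) = (221770 + ((10762/56154 - 92072/55118) - (-3586/449 + 2*332)))*(-41586 - 69077) = (221770 + ((10762*(1/56154) - 92072*1/55118) - (-3586/449 + 664)))*(-110663) = (221770 + ((5381/28077 - 46036/27559) - 1*294550/449))*(-110663) = (221770 + (-163465399/110539149 - 294550/449))*(-110663) = (221770 - 32632702302101/49632077901)*(-110663) = (10974273213802669/49632077901)*(-110663) = -173492285237006394221/7090296843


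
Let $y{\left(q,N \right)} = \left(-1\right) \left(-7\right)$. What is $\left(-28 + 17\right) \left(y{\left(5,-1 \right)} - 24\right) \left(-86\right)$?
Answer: $-16082$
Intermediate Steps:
$y{\left(q,N \right)} = 7$
$\left(-28 + 17\right) \left(y{\left(5,-1 \right)} - 24\right) \left(-86\right) = \left(-28 + 17\right) \left(7 - 24\right) \left(-86\right) = \left(-11\right) \left(-17\right) \left(-86\right) = 187 \left(-86\right) = -16082$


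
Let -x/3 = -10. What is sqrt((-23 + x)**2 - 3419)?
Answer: I*sqrt(3370) ≈ 58.052*I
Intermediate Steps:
x = 30 (x = -3*(-10) = 30)
sqrt((-23 + x)**2 - 3419) = sqrt((-23 + 30)**2 - 3419) = sqrt(7**2 - 3419) = sqrt(49 - 3419) = sqrt(-3370) = I*sqrt(3370)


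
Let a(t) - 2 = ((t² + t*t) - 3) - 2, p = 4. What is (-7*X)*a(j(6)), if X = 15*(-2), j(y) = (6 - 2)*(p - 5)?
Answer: 6090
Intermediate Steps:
j(y) = -4 (j(y) = (6 - 2)*(4 - 5) = 4*(-1) = -4)
a(t) = -3 + 2*t² (a(t) = 2 + (((t² + t*t) - 3) - 2) = 2 + (((t² + t²) - 3) - 2) = 2 + ((2*t² - 3) - 2) = 2 + ((-3 + 2*t²) - 2) = 2 + (-5 + 2*t²) = -3 + 2*t²)
X = -30
(-7*X)*a(j(6)) = (-7*(-30))*(-3 + 2*(-4)²) = 210*(-3 + 2*16) = 210*(-3 + 32) = 210*29 = 6090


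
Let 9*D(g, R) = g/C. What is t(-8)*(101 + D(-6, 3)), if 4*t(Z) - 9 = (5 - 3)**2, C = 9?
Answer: 35425/108 ≈ 328.01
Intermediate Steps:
D(g, R) = g/81 (D(g, R) = (g/9)/9 = g/81)
t(Z) = 13/4 (t(Z) = 9/4 + (5 - 3)**2/4 = 9/4 + (1/4)*2**2 = 9/4 + (1/4)*4 = 9/4 + 1 = 13/4)
t(-8)*(101 + D(-6, 3)) = 13*(101 + (1/81)*(-6))/4 = 13*(101 - 2/27)/4 = (13/4)*(2725/27) = 35425/108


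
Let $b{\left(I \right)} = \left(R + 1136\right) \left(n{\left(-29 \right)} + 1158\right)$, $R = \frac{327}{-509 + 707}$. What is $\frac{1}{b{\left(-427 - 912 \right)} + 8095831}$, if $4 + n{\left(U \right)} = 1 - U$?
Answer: $\frac{33}{311612743} \approx 1.059 \cdot 10^{-7}$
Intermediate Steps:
$n{\left(U \right)} = -3 - U$ ($n{\left(U \right)} = -4 - \left(-1 + U\right) = -3 - U$)
$R = \frac{109}{66}$ ($R = \frac{327}{198} = 327 \cdot \frac{1}{198} = \frac{109}{66} \approx 1.6515$)
$b{\left(I \right)} = \frac{44450320}{33}$ ($b{\left(I \right)} = \left(\frac{109}{66} + 1136\right) \left(\left(-3 - -29\right) + 1158\right) = \frac{75085 \left(\left(-3 + 29\right) + 1158\right)}{66} = \frac{75085 \left(26 + 1158\right)}{66} = \frac{75085}{66} \cdot 1184 = \frac{44450320}{33}$)
$\frac{1}{b{\left(-427 - 912 \right)} + 8095831} = \frac{1}{\frac{44450320}{33} + 8095831} = \frac{1}{\frac{311612743}{33}} = \frac{33}{311612743}$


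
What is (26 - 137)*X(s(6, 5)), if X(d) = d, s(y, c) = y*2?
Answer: -1332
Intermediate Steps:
s(y, c) = 2*y
(26 - 137)*X(s(6, 5)) = (26 - 137)*(2*6) = -111*12 = -1332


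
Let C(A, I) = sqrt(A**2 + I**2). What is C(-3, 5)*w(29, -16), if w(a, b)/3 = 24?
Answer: 72*sqrt(34) ≈ 419.83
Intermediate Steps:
w(a, b) = 72 (w(a, b) = 3*24 = 72)
C(-3, 5)*w(29, -16) = sqrt((-3)**2 + 5**2)*72 = sqrt(9 + 25)*72 = sqrt(34)*72 = 72*sqrt(34)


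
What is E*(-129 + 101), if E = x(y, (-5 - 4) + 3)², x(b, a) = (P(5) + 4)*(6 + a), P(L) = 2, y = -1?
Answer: 0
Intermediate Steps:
x(b, a) = 36 + 6*a (x(b, a) = (2 + 4)*(6 + a) = 6*(6 + a) = 36 + 6*a)
E = 0 (E = (36 + 6*((-5 - 4) + 3))² = (36 + 6*(-9 + 3))² = (36 + 6*(-6))² = (36 - 36)² = 0² = 0)
E*(-129 + 101) = 0*(-129 + 101) = 0*(-28) = 0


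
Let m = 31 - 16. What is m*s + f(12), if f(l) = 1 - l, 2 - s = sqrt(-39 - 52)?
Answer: 19 - 15*I*sqrt(91) ≈ 19.0 - 143.09*I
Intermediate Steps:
s = 2 - I*sqrt(91) (s = 2 - sqrt(-39 - 52) = 2 - sqrt(-91) = 2 - I*sqrt(91) ≈ 2.0 - 9.5394*I)
m = 15
m*s + f(12) = 15*(2 - I*sqrt(91)) + (1 - 1*12) = (30 - 15*I*sqrt(91)) + (1 - 12) = (30 - 15*I*sqrt(91)) - 11 = 19 - 15*I*sqrt(91)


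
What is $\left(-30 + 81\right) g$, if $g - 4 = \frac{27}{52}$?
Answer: $\frac{11985}{52} \approx 230.48$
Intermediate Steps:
$g = \frac{235}{52}$ ($g = 4 + \frac{27}{52} = \frac{235}{52} \approx 4.5192$)
$\left(-30 + 81\right) g = \left(-30 + 81\right) \frac{235}{52} = 51 \cdot \frac{235}{52} = \frac{11985}{52}$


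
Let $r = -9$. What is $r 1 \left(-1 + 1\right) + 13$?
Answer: $13$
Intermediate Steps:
$r 1 \left(-1 + 1\right) + 13 = - 9 \cdot 1 \left(-1 + 1\right) + 13 = - 9 \cdot 1 \cdot 0 + 13 = \left(-9\right) 0 + 13 = 0 + 13 = 13$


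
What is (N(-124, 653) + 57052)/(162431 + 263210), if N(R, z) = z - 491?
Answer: 57214/425641 ≈ 0.13442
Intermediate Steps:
N(R, z) = -491 + z
(N(-124, 653) + 57052)/(162431 + 263210) = ((-491 + 653) + 57052)/(162431 + 263210) = (162 + 57052)/425641 = 57214*(1/425641) = 57214/425641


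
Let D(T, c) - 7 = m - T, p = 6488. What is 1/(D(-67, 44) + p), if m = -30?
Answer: 1/6532 ≈ 0.00015309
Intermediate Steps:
D(T, c) = -23 - T (D(T, c) = 7 + (-30 - T) = -23 - T)
1/(D(-67, 44) + p) = 1/((-23 - 1*(-67)) + 6488) = 1/((-23 + 67) + 6488) = 1/(44 + 6488) = 1/6532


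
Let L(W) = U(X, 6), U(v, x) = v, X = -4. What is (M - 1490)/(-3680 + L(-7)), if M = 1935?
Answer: -445/3684 ≈ -0.12079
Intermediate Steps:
L(W) = -4
(M - 1490)/(-3680 + L(-7)) = (1935 - 1490)/(-3680 - 4) = 445/(-3684) = 445*(-1/3684) = -445/3684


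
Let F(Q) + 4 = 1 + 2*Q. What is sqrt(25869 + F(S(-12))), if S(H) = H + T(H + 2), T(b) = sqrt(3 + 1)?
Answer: sqrt(25846) ≈ 160.77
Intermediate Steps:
T(b) = 2 (T(b) = sqrt(4) = 2)
S(H) = 2 + H (S(H) = H + 2 = 2 + H)
F(Q) = -3 + 2*Q (F(Q) = -4 + (1 + 2*Q) = -3 + 2*Q)
sqrt(25869 + F(S(-12))) = sqrt(25869 + (-3 + 2*(2 - 12))) = sqrt(25869 + (-3 + 2*(-10))) = sqrt(25869 + (-3 - 20)) = sqrt(25869 - 23) = sqrt(25846)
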